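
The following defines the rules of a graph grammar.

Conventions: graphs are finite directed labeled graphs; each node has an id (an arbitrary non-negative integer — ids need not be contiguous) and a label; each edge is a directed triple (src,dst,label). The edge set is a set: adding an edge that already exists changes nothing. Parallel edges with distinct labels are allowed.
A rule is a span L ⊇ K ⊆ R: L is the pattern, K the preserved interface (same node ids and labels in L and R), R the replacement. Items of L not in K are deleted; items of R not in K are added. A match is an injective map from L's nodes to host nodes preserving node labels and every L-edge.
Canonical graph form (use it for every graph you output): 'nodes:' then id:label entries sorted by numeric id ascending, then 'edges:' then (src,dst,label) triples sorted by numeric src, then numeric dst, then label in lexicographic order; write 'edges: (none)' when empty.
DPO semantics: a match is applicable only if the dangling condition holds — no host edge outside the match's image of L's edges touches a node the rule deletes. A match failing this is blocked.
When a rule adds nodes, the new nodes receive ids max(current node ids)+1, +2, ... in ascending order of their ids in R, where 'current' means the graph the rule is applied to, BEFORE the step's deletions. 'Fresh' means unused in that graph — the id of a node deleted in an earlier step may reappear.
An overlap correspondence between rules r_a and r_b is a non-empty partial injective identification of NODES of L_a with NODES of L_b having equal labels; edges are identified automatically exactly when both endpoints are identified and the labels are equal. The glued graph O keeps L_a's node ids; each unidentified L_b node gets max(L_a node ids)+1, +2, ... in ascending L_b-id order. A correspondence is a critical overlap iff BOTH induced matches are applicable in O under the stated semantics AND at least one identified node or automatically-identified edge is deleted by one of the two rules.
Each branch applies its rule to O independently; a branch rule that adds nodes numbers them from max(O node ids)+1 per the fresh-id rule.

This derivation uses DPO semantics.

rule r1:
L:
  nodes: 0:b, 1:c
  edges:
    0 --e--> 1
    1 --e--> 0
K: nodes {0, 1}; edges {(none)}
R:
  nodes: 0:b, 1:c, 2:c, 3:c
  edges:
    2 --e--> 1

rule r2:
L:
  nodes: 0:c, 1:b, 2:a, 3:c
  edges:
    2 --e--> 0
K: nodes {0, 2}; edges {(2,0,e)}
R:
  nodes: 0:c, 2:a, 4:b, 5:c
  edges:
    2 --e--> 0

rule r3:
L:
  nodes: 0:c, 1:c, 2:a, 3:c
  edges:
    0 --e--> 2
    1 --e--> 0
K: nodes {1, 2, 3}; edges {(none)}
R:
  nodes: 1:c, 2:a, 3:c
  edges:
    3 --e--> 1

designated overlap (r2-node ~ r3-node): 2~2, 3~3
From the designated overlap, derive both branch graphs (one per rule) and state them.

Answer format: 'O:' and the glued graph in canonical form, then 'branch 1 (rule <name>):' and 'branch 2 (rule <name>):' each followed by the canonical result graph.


O:
nodes: 0:c, 1:b, 2:a, 3:c, 4:c, 5:c
edges: (2,0,e); (4,2,e); (5,4,e)
branch 1 (rule r2):
nodes: 0:c, 2:a, 4:c, 5:c, 6:b, 7:c
edges: (2,0,e); (4,2,e); (5,4,e)
branch 2 (rule r3):
nodes: 0:c, 1:b, 2:a, 3:c, 5:c
edges: (2,0,e); (3,5,e)


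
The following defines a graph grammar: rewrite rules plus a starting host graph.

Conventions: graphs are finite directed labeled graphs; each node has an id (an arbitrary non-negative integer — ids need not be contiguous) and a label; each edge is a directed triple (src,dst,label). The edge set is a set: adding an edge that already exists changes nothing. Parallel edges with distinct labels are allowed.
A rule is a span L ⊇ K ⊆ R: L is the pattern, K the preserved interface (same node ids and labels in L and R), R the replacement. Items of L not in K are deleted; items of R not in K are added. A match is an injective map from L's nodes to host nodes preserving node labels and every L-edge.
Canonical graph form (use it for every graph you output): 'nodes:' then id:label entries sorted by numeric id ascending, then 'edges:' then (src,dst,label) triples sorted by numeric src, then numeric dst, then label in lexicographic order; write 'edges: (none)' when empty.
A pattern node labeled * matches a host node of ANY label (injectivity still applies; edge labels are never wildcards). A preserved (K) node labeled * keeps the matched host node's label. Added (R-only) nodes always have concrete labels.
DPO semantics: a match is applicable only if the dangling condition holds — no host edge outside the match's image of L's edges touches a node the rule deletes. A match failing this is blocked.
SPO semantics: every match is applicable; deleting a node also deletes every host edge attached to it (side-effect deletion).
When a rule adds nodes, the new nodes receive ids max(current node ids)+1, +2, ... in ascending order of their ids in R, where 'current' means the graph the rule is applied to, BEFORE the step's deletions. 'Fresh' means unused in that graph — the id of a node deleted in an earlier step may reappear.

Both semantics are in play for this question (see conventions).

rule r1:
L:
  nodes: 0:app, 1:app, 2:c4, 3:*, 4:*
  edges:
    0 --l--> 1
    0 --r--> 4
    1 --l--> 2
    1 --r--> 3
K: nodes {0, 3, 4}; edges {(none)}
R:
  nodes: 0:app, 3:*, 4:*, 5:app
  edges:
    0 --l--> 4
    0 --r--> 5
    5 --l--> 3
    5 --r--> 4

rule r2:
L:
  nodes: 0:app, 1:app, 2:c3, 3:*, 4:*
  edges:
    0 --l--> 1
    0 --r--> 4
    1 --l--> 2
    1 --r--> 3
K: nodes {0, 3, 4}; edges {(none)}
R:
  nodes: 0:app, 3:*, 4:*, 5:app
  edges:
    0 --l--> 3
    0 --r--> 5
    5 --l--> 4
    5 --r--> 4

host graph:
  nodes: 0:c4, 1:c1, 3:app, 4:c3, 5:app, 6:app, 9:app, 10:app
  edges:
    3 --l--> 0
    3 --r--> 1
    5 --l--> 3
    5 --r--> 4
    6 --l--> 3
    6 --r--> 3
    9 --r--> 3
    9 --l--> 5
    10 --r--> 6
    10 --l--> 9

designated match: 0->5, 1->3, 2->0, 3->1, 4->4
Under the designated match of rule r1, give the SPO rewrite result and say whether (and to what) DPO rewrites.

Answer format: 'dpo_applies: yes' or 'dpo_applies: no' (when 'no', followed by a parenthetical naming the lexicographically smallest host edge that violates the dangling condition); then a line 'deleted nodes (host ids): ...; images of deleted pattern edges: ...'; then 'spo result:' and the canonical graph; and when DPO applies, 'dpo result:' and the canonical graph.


dpo_applies: no
(the rule deletes node 3, which keeps host edge (6,3,l) outside the match image — the dangling condition fails, DPO blocks; SPO proceeds and side-deletes such edges)
deleted nodes (host ids): 0, 3; images of deleted pattern edges: (3,0,l); (3,1,r); (5,3,l); (5,4,r)
spo result:
nodes: 1:c1, 4:c3, 5:app, 6:app, 9:app, 10:app, 11:app
edges: (5,4,l); (5,11,r); (9,5,l); (10,6,r); (10,9,l); (11,1,l); (11,4,r)


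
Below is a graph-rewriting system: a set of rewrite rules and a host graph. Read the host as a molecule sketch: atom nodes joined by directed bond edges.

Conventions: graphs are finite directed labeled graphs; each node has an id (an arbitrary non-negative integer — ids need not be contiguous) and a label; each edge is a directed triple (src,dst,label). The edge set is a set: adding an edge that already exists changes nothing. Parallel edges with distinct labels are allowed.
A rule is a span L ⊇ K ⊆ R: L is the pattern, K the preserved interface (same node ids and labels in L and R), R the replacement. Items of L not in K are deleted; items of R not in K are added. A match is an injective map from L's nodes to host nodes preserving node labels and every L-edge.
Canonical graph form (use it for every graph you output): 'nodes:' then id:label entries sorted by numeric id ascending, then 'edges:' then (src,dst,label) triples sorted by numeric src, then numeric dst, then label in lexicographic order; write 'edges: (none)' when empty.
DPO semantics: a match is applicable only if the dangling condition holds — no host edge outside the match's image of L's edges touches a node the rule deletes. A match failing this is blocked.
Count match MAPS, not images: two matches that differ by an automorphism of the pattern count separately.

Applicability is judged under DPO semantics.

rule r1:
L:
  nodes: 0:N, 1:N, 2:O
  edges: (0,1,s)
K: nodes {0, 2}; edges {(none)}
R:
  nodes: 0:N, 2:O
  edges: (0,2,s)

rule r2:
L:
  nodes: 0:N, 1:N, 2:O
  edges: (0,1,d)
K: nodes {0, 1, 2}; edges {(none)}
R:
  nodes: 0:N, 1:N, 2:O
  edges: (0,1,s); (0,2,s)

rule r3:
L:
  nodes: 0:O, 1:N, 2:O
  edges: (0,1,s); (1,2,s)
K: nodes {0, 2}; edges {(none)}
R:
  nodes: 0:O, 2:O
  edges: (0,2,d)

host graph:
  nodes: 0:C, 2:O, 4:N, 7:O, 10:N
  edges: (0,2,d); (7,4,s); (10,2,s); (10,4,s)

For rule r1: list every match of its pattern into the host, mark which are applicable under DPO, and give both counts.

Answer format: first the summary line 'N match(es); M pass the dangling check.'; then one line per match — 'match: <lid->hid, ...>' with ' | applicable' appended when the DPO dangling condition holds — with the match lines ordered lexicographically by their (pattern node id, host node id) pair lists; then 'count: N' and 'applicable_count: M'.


2 match(es); 0 pass the dangling check.
match: 0->10, 1->4, 2->2
match: 0->10, 1->4, 2->7
count: 2
applicable_count: 0


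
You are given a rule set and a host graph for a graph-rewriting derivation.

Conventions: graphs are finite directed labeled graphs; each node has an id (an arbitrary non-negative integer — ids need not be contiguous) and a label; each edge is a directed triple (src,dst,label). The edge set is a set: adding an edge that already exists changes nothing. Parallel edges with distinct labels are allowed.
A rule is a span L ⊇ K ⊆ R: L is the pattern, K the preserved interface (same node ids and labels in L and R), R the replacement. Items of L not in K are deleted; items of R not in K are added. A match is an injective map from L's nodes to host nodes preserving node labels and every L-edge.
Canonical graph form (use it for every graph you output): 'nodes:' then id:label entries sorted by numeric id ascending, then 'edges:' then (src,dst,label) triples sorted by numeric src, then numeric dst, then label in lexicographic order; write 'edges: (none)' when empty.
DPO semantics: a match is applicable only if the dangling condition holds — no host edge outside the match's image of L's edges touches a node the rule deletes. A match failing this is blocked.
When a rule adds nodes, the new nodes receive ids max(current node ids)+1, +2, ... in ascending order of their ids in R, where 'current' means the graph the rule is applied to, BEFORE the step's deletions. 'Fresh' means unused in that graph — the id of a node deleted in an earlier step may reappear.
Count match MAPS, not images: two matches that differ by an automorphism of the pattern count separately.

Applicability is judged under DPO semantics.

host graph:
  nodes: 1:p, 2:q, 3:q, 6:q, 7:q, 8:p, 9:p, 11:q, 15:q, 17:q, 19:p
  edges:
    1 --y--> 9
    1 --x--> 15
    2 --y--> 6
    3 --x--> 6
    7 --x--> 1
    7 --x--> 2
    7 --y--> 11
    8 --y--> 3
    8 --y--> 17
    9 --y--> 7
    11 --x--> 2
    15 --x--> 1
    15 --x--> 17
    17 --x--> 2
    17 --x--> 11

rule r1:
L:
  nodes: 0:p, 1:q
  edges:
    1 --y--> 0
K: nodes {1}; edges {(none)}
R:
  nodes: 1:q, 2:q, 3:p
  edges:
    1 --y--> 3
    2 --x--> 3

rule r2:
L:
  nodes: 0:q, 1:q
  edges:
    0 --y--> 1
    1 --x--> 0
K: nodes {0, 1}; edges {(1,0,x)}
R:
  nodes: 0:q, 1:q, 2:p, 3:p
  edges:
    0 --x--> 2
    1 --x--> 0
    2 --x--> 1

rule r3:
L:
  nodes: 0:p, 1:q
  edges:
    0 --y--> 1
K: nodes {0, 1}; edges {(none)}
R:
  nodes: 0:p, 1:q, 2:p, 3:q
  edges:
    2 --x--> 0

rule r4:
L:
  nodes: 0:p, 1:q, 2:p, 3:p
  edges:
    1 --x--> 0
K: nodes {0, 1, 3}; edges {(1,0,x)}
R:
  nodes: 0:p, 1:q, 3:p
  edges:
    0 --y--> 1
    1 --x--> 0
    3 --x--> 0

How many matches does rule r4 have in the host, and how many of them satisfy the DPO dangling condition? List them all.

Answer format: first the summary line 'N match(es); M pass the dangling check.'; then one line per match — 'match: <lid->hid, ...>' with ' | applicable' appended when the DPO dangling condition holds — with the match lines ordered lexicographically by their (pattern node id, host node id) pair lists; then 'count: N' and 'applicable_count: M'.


12 match(es); 4 pass the dangling check.
match: 0->1, 1->7, 2->8, 3->9
match: 0->1, 1->7, 2->8, 3->19
match: 0->1, 1->7, 2->9, 3->8
match: 0->1, 1->7, 2->9, 3->19
match: 0->1, 1->7, 2->19, 3->8 | applicable
match: 0->1, 1->7, 2->19, 3->9 | applicable
match: 0->1, 1->15, 2->8, 3->9
match: 0->1, 1->15, 2->8, 3->19
match: 0->1, 1->15, 2->9, 3->8
match: 0->1, 1->15, 2->9, 3->19
match: 0->1, 1->15, 2->19, 3->8 | applicable
match: 0->1, 1->15, 2->19, 3->9 | applicable
count: 12
applicable_count: 4


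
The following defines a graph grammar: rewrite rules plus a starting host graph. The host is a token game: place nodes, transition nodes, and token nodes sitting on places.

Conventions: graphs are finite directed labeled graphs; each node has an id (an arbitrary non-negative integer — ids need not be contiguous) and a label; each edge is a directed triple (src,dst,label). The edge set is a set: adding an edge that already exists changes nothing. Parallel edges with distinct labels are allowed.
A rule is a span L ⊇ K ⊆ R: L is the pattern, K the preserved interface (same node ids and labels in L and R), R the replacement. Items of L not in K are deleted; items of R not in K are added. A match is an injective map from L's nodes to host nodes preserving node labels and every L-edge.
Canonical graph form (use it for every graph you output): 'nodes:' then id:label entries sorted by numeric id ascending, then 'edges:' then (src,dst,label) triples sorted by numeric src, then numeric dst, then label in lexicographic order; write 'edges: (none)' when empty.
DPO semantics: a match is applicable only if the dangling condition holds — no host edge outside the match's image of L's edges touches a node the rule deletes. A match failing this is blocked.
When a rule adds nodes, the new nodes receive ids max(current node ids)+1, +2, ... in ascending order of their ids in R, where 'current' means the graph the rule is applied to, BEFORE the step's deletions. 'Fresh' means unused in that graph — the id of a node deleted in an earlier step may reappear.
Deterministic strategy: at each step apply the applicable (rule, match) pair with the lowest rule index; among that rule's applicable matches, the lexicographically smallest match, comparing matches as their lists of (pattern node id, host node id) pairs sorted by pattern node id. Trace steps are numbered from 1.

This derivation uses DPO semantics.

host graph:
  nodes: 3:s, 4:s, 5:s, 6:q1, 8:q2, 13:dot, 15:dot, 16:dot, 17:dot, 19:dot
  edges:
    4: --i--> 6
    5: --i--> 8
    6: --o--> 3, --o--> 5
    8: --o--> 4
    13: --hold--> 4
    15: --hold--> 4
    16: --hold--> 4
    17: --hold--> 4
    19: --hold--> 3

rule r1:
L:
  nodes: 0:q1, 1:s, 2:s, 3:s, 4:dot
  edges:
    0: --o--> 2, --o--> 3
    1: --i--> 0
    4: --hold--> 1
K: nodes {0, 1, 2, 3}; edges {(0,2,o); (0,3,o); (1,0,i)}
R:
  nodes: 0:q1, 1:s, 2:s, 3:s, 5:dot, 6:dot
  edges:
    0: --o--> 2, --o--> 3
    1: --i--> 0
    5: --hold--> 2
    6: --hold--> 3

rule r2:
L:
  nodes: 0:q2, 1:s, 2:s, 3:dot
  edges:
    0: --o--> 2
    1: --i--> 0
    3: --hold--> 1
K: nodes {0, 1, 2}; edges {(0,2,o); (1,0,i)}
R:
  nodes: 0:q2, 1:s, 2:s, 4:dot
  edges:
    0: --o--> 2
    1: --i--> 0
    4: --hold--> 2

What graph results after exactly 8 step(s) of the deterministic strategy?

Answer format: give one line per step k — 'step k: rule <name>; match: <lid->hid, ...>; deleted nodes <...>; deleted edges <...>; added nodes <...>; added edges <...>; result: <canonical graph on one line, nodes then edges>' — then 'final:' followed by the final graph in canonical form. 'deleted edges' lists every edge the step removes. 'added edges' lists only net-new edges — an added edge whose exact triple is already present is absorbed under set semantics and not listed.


step 1: rule r1; match: 0->6, 1->4, 2->3, 3->5, 4->13; deleted nodes 13; deleted edges (13,4,hold); added nodes 20, 21; added edges (20,3,hold); (21,5,hold); result: nodes: 3:s, 4:s, 5:s, 6:q1, 8:q2, 15:dot, 16:dot, 17:dot, 19:dot, 20:dot, 21:dot edges: (4,6,i); (5,8,i); (6,3,o); (6,5,o); (8,4,o); (15,4,hold); (16,4,hold); (17,4,hold); (19,3,hold); (20,3,hold); (21,5,hold)
step 2: rule r1; match: 0->6, 1->4, 2->3, 3->5, 4->15; deleted nodes 15; deleted edges (15,4,hold); added nodes 22, 23; added edges (22,3,hold); (23,5,hold); result: nodes: 3:s, 4:s, 5:s, 6:q1, 8:q2, 16:dot, 17:dot, 19:dot, 20:dot, 21:dot, 22:dot, 23:dot edges: (4,6,i); (5,8,i); (6,3,o); (6,5,o); (8,4,o); (16,4,hold); (17,4,hold); (19,3,hold); (20,3,hold); (21,5,hold); (22,3,hold); (23,5,hold)
step 3: rule r1; match: 0->6, 1->4, 2->3, 3->5, 4->16; deleted nodes 16; deleted edges (16,4,hold); added nodes 24, 25; added edges (24,3,hold); (25,5,hold); result: nodes: 3:s, 4:s, 5:s, 6:q1, 8:q2, 17:dot, 19:dot, 20:dot, 21:dot, 22:dot, 23:dot, 24:dot, 25:dot edges: (4,6,i); (5,8,i); (6,3,o); (6,5,o); (8,4,o); (17,4,hold); (19,3,hold); (20,3,hold); (21,5,hold); (22,3,hold); (23,5,hold); (24,3,hold); (25,5,hold)
step 4: rule r1; match: 0->6, 1->4, 2->3, 3->5, 4->17; deleted nodes 17; deleted edges (17,4,hold); added nodes 26, 27; added edges (26,3,hold); (27,5,hold); result: nodes: 3:s, 4:s, 5:s, 6:q1, 8:q2, 19:dot, 20:dot, 21:dot, 22:dot, 23:dot, 24:dot, 25:dot, 26:dot, 27:dot edges: (4,6,i); (5,8,i); (6,3,o); (6,5,o); (8,4,o); (19,3,hold); (20,3,hold); (21,5,hold); (22,3,hold); (23,5,hold); (24,3,hold); (25,5,hold); (26,3,hold); (27,5,hold)
step 5: rule r2; match: 0->8, 1->5, 2->4, 3->21; deleted nodes 21; deleted edges (21,5,hold); added nodes 28; added edges (28,4,hold); result: nodes: 3:s, 4:s, 5:s, 6:q1, 8:q2, 19:dot, 20:dot, 22:dot, 23:dot, 24:dot, 25:dot, 26:dot, 27:dot, 28:dot edges: (4,6,i); (5,8,i); (6,3,o); (6,5,o); (8,4,o); (19,3,hold); (20,3,hold); (22,3,hold); (23,5,hold); (24,3,hold); (25,5,hold); (26,3,hold); (27,5,hold); (28,4,hold)
step 6: rule r1; match: 0->6, 1->4, 2->3, 3->5, 4->28; deleted nodes 28; deleted edges (28,4,hold); added nodes 29, 30; added edges (29,3,hold); (30,5,hold); result: nodes: 3:s, 4:s, 5:s, 6:q1, 8:q2, 19:dot, 20:dot, 22:dot, 23:dot, 24:dot, 25:dot, 26:dot, 27:dot, 29:dot, 30:dot edges: (4,6,i); (5,8,i); (6,3,o); (6,5,o); (8,4,o); (19,3,hold); (20,3,hold); (22,3,hold); (23,5,hold); (24,3,hold); (25,5,hold); (26,3,hold); (27,5,hold); (29,3,hold); (30,5,hold)
step 7: rule r2; match: 0->8, 1->5, 2->4, 3->23; deleted nodes 23; deleted edges (23,5,hold); added nodes 31; added edges (31,4,hold); result: nodes: 3:s, 4:s, 5:s, 6:q1, 8:q2, 19:dot, 20:dot, 22:dot, 24:dot, 25:dot, 26:dot, 27:dot, 29:dot, 30:dot, 31:dot edges: (4,6,i); (5,8,i); (6,3,o); (6,5,o); (8,4,o); (19,3,hold); (20,3,hold); (22,3,hold); (24,3,hold); (25,5,hold); (26,3,hold); (27,5,hold); (29,3,hold); (30,5,hold); (31,4,hold)
step 8: rule r1; match: 0->6, 1->4, 2->3, 3->5, 4->31; deleted nodes 31; deleted edges (31,4,hold); added nodes 32, 33; added edges (32,3,hold); (33,5,hold); result: nodes: 3:s, 4:s, 5:s, 6:q1, 8:q2, 19:dot, 20:dot, 22:dot, 24:dot, 25:dot, 26:dot, 27:dot, 29:dot, 30:dot, 32:dot, 33:dot edges: (4,6,i); (5,8,i); (6,3,o); (6,5,o); (8,4,o); (19,3,hold); (20,3,hold); (22,3,hold); (24,3,hold); (25,5,hold); (26,3,hold); (27,5,hold); (29,3,hold); (30,5,hold); (32,3,hold); (33,5,hold)
final:
nodes: 3:s, 4:s, 5:s, 6:q1, 8:q2, 19:dot, 20:dot, 22:dot, 24:dot, 25:dot, 26:dot, 27:dot, 29:dot, 30:dot, 32:dot, 33:dot
edges: (4,6,i); (5,8,i); (6,3,o); (6,5,o); (8,4,o); (19,3,hold); (20,3,hold); (22,3,hold); (24,3,hold); (25,5,hold); (26,3,hold); (27,5,hold); (29,3,hold); (30,5,hold); (32,3,hold); (33,5,hold)


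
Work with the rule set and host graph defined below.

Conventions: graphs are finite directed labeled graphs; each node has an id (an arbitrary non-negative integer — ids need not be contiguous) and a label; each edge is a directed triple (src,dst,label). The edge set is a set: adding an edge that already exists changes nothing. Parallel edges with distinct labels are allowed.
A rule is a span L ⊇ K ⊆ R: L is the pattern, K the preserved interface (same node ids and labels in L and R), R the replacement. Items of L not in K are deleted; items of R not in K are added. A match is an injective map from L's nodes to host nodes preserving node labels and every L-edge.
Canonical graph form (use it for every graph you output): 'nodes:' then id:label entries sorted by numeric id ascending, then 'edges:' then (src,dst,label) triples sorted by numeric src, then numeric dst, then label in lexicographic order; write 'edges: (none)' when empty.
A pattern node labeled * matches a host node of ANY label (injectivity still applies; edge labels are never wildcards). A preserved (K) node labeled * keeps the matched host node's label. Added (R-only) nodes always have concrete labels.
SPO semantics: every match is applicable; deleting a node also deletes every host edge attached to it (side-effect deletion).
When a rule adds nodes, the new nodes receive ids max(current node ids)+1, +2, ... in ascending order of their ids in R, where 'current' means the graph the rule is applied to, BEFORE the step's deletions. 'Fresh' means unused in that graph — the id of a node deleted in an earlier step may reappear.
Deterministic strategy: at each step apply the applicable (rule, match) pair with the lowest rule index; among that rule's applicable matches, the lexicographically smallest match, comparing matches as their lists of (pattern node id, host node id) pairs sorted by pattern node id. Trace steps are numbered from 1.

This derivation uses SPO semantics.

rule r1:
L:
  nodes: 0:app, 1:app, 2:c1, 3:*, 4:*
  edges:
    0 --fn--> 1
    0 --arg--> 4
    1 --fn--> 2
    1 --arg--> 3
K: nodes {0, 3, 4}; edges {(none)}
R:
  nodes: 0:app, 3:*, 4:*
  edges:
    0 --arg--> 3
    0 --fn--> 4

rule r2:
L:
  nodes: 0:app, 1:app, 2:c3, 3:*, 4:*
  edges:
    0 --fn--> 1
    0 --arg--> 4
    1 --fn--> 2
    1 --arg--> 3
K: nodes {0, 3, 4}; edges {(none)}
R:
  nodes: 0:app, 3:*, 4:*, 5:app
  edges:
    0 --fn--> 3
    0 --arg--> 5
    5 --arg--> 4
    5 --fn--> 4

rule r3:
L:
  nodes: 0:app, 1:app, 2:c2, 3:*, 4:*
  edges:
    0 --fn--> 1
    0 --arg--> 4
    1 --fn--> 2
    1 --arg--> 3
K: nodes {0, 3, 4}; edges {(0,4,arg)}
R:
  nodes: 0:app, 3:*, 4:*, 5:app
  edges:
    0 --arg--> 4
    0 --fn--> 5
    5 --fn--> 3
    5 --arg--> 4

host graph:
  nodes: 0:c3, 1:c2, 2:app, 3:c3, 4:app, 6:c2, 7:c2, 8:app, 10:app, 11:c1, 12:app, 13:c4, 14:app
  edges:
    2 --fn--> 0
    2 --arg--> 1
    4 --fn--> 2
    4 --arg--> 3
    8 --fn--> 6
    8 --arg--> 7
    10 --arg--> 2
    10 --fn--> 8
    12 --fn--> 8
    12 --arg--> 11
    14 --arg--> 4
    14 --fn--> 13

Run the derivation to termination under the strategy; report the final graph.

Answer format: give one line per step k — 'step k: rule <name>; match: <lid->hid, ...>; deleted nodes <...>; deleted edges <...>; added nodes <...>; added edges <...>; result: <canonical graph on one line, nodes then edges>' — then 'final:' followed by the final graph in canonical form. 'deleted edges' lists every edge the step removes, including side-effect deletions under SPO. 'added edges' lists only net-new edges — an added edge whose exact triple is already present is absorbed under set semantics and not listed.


step 1: rule r2; match: 0->4, 1->2, 2->0, 3->1, 4->3; deleted nodes 0, 2; deleted edges (2,0,fn); (2,1,arg); (4,2,fn); (4,3,arg); (10,2,arg); added nodes 15; added edges (4,1,fn); (4,15,arg); (15,3,arg); (15,3,fn); result: nodes: 1:c2, 3:c3, 4:app, 6:c2, 7:c2, 8:app, 10:app, 11:c1, 12:app, 13:c4, 14:app, 15:app edges: (4,1,fn); (4,15,arg); (8,6,fn); (8,7,arg); (10,8,fn); (12,8,fn); (12,11,arg); (14,4,arg); (14,13,fn); (15,3,arg); (15,3,fn)
step 2: rule r3; match: 0->12, 1->8, 2->6, 3->7, 4->11; deleted nodes 6, 8; deleted edges (8,6,fn); (8,7,arg); (10,8,fn); (12,8,fn); added nodes 16; added edges (12,16,fn); (16,7,fn); (16,11,arg); result: nodes: 1:c2, 3:c3, 4:app, 7:c2, 10:app, 11:c1, 12:app, 13:c4, 14:app, 15:app, 16:app edges: (4,1,fn); (4,15,arg); (12,11,arg); (12,16,fn); (14,4,arg); (14,13,fn); (15,3,arg); (15,3,fn); (16,7,fn); (16,11,arg)
final:
nodes: 1:c2, 3:c3, 4:app, 7:c2, 10:app, 11:c1, 12:app, 13:c4, 14:app, 15:app, 16:app
edges: (4,1,fn); (4,15,arg); (12,11,arg); (12,16,fn); (14,4,arg); (14,13,fn); (15,3,arg); (15,3,fn); (16,7,fn); (16,11,arg)


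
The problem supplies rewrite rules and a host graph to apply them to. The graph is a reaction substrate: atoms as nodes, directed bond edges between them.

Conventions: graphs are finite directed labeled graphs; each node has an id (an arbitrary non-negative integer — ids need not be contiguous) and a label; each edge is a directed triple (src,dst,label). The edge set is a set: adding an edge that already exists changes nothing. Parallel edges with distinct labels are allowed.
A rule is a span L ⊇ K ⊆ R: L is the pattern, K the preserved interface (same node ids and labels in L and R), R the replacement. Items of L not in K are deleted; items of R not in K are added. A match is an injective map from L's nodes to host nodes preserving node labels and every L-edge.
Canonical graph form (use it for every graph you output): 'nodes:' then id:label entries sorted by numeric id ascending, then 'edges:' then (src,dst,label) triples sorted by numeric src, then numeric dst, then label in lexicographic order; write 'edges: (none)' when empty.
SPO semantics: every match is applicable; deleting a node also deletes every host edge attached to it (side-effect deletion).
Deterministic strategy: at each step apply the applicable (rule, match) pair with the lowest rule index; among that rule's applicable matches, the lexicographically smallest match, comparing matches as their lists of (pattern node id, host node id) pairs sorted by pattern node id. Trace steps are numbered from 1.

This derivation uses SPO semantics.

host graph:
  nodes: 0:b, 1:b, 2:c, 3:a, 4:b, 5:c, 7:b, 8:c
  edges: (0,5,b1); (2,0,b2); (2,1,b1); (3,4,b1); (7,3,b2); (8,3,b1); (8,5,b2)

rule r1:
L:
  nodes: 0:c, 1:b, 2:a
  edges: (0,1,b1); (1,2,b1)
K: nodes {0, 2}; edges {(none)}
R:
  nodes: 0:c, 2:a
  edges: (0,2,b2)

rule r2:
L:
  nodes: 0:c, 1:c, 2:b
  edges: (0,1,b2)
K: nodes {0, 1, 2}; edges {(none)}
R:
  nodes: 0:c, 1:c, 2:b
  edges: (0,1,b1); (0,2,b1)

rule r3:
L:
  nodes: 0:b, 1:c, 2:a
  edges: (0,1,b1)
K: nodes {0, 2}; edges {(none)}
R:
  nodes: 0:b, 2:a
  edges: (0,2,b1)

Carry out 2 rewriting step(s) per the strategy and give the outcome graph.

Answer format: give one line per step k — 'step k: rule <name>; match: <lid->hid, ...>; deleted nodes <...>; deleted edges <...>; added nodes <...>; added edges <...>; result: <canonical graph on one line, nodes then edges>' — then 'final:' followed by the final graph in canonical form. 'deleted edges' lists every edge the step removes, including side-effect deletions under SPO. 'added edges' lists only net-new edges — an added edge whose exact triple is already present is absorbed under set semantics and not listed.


step 1: rule r2; match: 0->8, 1->5, 2->0; deleted nodes (none); deleted edges (8,5,b2); added nodes (none); added edges (8,0,b1); (8,5,b1); result: nodes: 0:b, 1:b, 2:c, 3:a, 4:b, 5:c, 7:b, 8:c edges: (0,5,b1); (2,0,b2); (2,1,b1); (3,4,b1); (7,3,b2); (8,0,b1); (8,3,b1); (8,5,b1)
step 2: rule r3; match: 0->0, 1->5, 2->3; deleted nodes 5; deleted edges (0,5,b1); (8,5,b1); added nodes (none); added edges (0,3,b1); result: nodes: 0:b, 1:b, 2:c, 3:a, 4:b, 7:b, 8:c edges: (0,3,b1); (2,0,b2); (2,1,b1); (3,4,b1); (7,3,b2); (8,0,b1); (8,3,b1)
final:
nodes: 0:b, 1:b, 2:c, 3:a, 4:b, 7:b, 8:c
edges: (0,3,b1); (2,0,b2); (2,1,b1); (3,4,b1); (7,3,b2); (8,0,b1); (8,3,b1)


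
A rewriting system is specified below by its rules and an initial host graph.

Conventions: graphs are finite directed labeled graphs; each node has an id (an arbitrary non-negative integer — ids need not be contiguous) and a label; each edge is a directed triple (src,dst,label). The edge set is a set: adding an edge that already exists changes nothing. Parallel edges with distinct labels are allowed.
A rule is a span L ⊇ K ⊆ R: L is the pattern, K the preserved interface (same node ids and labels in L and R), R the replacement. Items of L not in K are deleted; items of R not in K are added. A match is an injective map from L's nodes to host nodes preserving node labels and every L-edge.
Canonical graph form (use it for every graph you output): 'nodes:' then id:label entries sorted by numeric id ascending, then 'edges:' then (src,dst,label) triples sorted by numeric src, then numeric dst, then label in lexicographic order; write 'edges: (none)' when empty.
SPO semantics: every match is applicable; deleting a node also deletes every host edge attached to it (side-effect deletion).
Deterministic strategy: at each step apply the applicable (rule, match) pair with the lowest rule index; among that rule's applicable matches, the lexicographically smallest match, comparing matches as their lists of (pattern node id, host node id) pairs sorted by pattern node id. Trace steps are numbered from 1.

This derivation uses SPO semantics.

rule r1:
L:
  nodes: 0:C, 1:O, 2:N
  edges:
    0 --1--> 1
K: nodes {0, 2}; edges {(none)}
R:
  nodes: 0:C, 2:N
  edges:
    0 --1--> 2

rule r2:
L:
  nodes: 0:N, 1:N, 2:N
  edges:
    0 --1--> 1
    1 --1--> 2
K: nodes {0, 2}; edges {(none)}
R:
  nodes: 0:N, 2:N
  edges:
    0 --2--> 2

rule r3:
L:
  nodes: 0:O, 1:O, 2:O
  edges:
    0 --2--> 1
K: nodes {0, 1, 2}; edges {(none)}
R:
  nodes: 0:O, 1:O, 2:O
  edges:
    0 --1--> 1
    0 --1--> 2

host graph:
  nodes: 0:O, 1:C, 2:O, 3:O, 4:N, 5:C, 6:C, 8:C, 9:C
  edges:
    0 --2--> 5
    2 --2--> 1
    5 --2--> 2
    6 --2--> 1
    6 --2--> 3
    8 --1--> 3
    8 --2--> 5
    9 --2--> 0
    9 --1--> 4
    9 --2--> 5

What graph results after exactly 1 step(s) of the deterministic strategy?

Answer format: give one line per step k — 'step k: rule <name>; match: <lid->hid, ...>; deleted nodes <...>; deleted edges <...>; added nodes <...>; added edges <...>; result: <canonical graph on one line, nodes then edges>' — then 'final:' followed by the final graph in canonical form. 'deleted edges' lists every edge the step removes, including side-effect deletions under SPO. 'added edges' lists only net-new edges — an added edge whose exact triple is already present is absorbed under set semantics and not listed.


step 1: rule r1; match: 0->8, 1->3, 2->4; deleted nodes 3; deleted edges (6,3,2); (8,3,1); added nodes (none); added edges (8,4,1); result: nodes: 0:O, 1:C, 2:O, 4:N, 5:C, 6:C, 8:C, 9:C edges: (0,5,2); (2,1,2); (5,2,2); (6,1,2); (8,4,1); (8,5,2); (9,0,2); (9,4,1); (9,5,2)
final:
nodes: 0:O, 1:C, 2:O, 4:N, 5:C, 6:C, 8:C, 9:C
edges: (0,5,2); (2,1,2); (5,2,2); (6,1,2); (8,4,1); (8,5,2); (9,0,2); (9,4,1); (9,5,2)


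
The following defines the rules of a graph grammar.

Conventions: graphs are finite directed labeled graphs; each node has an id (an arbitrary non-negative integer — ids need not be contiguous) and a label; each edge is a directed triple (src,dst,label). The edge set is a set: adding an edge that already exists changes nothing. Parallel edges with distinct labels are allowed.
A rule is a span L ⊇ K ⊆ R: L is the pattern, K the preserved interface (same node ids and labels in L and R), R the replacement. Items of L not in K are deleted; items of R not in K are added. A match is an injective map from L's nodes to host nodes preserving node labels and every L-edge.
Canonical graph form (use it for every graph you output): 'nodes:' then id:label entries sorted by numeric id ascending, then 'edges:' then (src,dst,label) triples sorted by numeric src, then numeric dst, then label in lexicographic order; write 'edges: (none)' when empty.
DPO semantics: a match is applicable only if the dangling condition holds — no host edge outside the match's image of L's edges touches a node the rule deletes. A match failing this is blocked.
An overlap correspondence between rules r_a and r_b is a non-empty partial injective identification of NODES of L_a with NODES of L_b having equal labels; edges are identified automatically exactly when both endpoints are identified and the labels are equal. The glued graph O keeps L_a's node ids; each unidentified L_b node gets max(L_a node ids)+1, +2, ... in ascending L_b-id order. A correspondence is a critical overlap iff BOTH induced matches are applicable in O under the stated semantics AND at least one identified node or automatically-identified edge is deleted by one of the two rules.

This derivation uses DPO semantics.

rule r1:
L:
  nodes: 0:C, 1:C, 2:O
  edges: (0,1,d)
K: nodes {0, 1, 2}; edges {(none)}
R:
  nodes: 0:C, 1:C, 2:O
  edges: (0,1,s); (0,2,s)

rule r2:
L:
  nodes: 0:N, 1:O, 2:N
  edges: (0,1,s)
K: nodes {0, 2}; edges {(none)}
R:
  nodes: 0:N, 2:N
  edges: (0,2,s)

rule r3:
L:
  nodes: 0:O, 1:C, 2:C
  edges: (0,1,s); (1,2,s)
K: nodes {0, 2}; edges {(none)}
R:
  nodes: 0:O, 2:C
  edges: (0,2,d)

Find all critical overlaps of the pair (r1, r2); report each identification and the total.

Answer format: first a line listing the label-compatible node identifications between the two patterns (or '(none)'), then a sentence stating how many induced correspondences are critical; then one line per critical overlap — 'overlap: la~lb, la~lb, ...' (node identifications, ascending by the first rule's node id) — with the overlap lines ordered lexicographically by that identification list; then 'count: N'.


label-compatible node identifications between L(r1) and L(r2): 2~1
1 of the induced correspondences is a critical overlap of r1 and r2.
overlap: 2~1
count: 1


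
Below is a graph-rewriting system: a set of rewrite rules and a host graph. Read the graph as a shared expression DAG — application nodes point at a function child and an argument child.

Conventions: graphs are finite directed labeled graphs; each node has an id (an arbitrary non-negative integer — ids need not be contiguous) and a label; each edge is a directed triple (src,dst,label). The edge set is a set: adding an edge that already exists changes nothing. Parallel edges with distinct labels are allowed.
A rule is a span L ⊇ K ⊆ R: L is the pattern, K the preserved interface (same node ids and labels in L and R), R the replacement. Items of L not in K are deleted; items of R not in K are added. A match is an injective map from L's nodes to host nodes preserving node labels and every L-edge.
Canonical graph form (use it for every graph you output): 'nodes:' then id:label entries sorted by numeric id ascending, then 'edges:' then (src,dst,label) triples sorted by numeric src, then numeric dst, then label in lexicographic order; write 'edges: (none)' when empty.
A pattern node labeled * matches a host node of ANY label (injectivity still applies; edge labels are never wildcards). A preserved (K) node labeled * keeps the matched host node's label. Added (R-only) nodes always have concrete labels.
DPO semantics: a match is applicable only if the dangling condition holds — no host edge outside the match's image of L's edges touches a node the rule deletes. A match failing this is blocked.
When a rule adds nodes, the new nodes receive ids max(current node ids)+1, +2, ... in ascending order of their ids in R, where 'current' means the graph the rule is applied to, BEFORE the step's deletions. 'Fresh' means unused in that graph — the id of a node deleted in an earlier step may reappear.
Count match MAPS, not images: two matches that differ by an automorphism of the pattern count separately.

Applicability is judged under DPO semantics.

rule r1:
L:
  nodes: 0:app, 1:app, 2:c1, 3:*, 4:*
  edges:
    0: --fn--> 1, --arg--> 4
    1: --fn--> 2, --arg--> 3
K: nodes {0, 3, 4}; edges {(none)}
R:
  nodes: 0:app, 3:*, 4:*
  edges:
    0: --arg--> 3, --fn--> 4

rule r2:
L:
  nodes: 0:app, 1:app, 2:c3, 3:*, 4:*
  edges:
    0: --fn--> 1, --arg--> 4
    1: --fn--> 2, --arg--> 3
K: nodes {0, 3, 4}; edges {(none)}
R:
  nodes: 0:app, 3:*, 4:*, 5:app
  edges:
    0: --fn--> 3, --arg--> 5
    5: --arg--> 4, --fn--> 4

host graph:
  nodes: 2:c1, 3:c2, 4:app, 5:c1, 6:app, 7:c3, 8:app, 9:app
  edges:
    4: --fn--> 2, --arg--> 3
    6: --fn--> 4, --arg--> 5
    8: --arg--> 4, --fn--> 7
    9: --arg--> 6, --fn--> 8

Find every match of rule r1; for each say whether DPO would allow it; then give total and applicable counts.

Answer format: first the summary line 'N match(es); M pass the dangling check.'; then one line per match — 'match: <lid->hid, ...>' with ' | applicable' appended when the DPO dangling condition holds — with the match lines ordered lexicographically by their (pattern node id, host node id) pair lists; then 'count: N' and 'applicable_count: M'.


1 match(es); 0 pass the dangling check.
match: 0->6, 1->4, 2->2, 3->3, 4->5
count: 1
applicable_count: 0


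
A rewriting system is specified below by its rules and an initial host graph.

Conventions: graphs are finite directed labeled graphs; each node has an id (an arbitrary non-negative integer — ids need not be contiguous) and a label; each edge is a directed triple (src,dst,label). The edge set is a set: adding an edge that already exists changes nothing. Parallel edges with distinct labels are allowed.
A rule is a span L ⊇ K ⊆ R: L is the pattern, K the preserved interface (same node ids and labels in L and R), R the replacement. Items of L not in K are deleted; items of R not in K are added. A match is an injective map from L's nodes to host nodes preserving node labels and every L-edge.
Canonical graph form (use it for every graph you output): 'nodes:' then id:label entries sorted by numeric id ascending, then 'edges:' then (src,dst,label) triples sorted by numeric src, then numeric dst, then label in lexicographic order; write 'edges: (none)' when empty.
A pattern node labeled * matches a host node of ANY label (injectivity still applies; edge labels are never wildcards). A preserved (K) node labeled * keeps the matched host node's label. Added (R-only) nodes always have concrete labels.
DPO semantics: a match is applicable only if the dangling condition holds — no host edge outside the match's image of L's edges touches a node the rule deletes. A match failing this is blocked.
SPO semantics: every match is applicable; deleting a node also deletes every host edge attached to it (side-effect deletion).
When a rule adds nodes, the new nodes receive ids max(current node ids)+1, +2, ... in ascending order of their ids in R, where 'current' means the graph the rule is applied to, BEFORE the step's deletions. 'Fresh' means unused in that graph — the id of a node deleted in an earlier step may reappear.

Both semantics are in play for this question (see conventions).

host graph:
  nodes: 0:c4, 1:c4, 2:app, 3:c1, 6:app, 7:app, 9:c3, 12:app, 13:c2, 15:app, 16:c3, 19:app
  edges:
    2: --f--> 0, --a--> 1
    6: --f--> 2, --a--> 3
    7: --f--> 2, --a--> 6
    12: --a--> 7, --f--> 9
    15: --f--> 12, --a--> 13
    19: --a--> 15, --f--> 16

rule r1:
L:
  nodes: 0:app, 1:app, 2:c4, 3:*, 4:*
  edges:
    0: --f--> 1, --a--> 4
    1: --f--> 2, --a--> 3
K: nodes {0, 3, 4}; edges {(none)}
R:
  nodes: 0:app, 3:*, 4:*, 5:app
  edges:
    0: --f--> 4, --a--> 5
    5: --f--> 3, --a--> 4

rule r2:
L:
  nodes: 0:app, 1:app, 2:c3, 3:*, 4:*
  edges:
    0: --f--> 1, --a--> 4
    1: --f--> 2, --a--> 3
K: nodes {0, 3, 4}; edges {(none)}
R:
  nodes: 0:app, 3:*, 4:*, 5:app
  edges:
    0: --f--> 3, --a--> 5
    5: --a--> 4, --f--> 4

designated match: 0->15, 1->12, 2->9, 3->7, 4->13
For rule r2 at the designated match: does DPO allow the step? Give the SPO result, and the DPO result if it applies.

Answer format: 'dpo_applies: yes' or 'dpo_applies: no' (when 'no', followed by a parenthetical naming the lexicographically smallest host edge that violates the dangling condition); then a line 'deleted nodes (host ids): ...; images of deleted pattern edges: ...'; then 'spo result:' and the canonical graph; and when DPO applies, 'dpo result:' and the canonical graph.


dpo_applies: yes
deleted nodes (host ids): 9, 12; images of deleted pattern edges: (12,7,a); (12,9,f); (15,12,f); (15,13,a)
spo result:
nodes: 0:c4, 1:c4, 2:app, 3:c1, 6:app, 7:app, 13:c2, 15:app, 16:c3, 19:app, 20:app
edges: (2,0,f); (2,1,a); (6,2,f); (6,3,a); (7,2,f); (7,6,a); (15,7,f); (15,20,a); (19,15,a); (19,16,f); (20,13,a); (20,13,f)
dpo result:
nodes: 0:c4, 1:c4, 2:app, 3:c1, 6:app, 7:app, 13:c2, 15:app, 16:c3, 19:app, 20:app
edges: (2,0,f); (2,1,a); (6,2,f); (6,3,a); (7,2,f); (7,6,a); (15,7,f); (15,20,a); (19,15,a); (19,16,f); (20,13,a); (20,13,f)
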